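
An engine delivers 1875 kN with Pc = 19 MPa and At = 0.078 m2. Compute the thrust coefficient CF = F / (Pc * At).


CF = 1875000 / (19e6 * 0.078) = 1.27

1.27


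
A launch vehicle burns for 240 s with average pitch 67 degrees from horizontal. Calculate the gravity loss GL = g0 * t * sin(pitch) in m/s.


GL = 9.81 * 240 * sin(67 deg) = 2167 m/s

2167 m/s


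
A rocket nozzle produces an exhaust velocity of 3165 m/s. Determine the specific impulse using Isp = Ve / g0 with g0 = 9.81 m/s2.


Isp = Ve / g0 = 3165 / 9.81 = 322.6 s

322.6 s


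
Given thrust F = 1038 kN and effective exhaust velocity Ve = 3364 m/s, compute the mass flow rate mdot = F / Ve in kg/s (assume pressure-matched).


mdot = F / Ve = 1038000 / 3364 = 308.6 kg/s

308.6 kg/s


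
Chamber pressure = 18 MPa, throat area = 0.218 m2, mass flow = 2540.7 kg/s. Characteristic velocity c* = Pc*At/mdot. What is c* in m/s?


c* = 18e6 * 0.218 / 2540.7 = 1544 m/s

1544 m/s


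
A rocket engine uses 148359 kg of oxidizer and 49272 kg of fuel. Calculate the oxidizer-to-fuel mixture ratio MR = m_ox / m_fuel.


MR = 148359 / 49272 = 3.01

3.01


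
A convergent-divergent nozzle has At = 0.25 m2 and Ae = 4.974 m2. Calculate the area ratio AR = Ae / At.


AR = 4.974 / 0.25 = 19.9

19.9


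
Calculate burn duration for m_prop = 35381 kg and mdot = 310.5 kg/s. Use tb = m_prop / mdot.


tb = 35381 / 310.5 = 113.9 s

113.9 s


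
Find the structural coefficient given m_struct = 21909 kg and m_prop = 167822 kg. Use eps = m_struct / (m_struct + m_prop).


eps = 21909 / (21909 + 167822) = 0.1155

0.1155


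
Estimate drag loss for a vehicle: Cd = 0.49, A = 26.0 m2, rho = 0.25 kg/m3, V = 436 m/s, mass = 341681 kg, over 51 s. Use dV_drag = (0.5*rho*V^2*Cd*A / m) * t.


D = 0.5 * 0.25 * 436^2 * 0.49 * 26.0 = 302727.88 N
a = 302727.88 / 341681 = 0.886 m/s2
dV = 0.886 * 51 = 45.2 m/s

45.2 m/s


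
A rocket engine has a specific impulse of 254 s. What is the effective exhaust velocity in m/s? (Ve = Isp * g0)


Ve = Isp * g0 = 254 * 9.81 = 2491.7 m/s

2491.7 m/s


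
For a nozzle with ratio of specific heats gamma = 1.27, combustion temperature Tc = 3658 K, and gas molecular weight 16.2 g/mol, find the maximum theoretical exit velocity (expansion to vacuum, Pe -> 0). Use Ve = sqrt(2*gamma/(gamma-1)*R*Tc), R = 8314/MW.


R = 8314 / 16.2 = 513.21 J/(kg.K)
Ve = sqrt(2 * 1.27 / (1.27 - 1) * 513.21 * 3658) = 4202 m/s

4202 m/s


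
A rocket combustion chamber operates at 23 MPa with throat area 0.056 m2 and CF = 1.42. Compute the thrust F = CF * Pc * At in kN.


F = 1.42 * 23e6 * 0.056 = 1.8290e+06 N = 1829.0 kN

1829.0 kN


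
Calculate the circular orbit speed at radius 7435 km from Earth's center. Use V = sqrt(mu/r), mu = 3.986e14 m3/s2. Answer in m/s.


V = sqrt(3.986e14 / 7435000) = 7322 m/s

7322 m/s


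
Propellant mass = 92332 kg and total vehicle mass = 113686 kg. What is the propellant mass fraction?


PMF = 92332 / 113686 = 0.812

0.812


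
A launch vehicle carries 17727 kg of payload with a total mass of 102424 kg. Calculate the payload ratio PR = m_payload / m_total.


PR = 17727 / 102424 = 0.1731

0.1731


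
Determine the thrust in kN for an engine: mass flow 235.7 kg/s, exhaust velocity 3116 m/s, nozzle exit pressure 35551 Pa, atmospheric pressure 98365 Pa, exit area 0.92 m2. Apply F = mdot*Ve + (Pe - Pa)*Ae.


F = 235.7 * 3116 + (35551 - 98365) * 0.92 = 676652.0 N = 676.7 kN

676.7 kN


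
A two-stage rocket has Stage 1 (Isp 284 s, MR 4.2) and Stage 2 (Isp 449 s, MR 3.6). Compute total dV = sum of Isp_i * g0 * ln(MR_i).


dV1 = 284 * 9.81 * ln(4.2) = 3998.2 m/s
dV2 = 449 * 9.81 * ln(3.6) = 5642.1 m/s
Total dV = 3998.2 + 5642.1 = 9640.3 m/s ~ 9640 m/s

9640 m/s


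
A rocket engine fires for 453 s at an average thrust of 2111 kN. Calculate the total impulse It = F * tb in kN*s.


It = 2111 * 453 = 956283 kN*s

956283 kN*s


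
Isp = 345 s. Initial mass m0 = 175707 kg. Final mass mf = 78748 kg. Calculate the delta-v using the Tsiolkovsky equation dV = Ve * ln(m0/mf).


Ve = 345 * 9.81 = 3384.45 m/s
dV = 3384.45 * ln(175707/78748) = 2716 m/s

2716 m/s


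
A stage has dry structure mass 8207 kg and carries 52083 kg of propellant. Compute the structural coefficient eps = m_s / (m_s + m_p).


eps = 8207 / (8207 + 52083) = 0.1361

0.1361


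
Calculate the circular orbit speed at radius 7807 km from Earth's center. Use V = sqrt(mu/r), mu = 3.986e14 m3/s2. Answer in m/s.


V = sqrt(3.986e14 / 7807000) = 7145 m/s

7145 m/s


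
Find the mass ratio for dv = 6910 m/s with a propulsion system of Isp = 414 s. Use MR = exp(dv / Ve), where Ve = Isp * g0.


Ve = 414 * 9.81 = 4061.34 m/s
MR = exp(6910 / 4061.34) = 5.482

5.482


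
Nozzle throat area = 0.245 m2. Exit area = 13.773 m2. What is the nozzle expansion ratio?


AR = 13.773 / 0.245 = 56.2

56.2


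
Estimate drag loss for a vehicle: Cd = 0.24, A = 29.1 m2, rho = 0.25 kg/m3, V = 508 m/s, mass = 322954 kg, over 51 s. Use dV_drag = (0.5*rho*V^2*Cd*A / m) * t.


D = 0.5 * 0.25 * 508^2 * 0.24 * 29.1 = 225289.87 N
a = 225289.87 / 322954 = 0.6976 m/s2
dV = 0.6976 * 51 = 35.6 m/s

35.6 m/s


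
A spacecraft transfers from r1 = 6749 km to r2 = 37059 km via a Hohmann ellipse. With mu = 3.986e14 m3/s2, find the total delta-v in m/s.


V1 = sqrt(mu/r1) = 7685.09 m/s
dV1 = V1*(sqrt(2*r2/(r1+r2)) - 1) = 2311.09 m/s
V2 = sqrt(mu/r2) = 3279.61 m/s
dV2 = V2*(1 - sqrt(2*r1/(r1+r2))) = 1459.15 m/s
Total dV = 3770 m/s

3770 m/s


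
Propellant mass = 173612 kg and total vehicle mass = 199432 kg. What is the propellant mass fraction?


PMF = 173612 / 199432 = 0.871

0.871


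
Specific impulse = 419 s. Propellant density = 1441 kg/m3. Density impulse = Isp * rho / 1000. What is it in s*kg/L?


rho*Isp = 419 * 1441 / 1000 = 604 s*kg/L

604 s*kg/L


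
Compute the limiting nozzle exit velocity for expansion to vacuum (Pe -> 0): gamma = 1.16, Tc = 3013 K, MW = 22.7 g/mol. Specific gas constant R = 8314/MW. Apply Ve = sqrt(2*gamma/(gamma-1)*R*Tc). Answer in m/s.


R = 8314 / 22.7 = 366.26 J/(kg.K)
Ve = sqrt(2 * 1.16 / (1.16 - 1) * 366.26 * 3013) = 4000 m/s

4000 m/s


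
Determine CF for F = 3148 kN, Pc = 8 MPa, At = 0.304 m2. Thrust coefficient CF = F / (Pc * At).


CF = 3148000 / (8e6 * 0.304) = 1.29

1.29


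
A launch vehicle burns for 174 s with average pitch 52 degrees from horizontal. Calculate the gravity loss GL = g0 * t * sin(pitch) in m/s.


GL = 9.81 * 174 * sin(52 deg) = 1345 m/s

1345 m/s


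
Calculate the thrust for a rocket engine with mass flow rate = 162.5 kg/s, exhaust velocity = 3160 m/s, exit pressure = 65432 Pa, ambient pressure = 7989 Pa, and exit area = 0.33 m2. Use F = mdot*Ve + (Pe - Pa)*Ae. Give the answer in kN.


F = 162.5 * 3160 + (65432 - 7989) * 0.33 = 532456.0 N = 532.5 kN

532.5 kN


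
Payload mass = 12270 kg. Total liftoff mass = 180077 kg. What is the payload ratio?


PR = 12270 / 180077 = 0.0681

0.0681


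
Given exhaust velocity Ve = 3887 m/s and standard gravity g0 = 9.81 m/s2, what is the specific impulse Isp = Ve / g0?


Isp = Ve / g0 = 3887 / 9.81 = 396.2 s

396.2 s


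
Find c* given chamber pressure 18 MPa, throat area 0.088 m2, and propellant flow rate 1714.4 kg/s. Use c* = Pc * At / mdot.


c* = 18e6 * 0.088 / 1714.4 = 924 m/s

924 m/s


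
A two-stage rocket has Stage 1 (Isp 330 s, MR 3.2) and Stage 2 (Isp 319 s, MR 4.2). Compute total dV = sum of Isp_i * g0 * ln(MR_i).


dV1 = 330 * 9.81 * ln(3.2) = 3765.5 m/s
dV2 = 319 * 9.81 * ln(4.2) = 4490.9 m/s
Total dV = 3765.5 + 4490.9 = 8256.4 m/s ~ 8256 m/s

8256 m/s


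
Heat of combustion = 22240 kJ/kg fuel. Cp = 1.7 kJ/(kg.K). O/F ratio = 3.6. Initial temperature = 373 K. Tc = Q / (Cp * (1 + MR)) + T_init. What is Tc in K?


Tc = 22240 / (1.7 * (1 + 3.6)) + 373 = 3217 K

3217 K


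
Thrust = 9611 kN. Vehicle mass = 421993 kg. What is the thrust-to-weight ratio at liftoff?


TWR = 9611000 / (421993 * 9.81) = 2.32

2.32


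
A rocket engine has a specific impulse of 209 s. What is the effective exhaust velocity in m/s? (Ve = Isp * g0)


Ve = Isp * g0 = 209 * 9.81 = 2050.3 m/s

2050.3 m/s


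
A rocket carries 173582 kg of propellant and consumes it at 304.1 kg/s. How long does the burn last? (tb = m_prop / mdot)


tb = 173582 / 304.1 = 570.8 s

570.8 s


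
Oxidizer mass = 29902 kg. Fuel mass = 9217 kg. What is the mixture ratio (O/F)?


MR = 29902 / 9217 = 3.24

3.24


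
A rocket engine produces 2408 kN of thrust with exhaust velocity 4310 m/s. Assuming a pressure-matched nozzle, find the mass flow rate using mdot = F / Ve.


mdot = F / Ve = 2408000 / 4310 = 558.7 kg/s

558.7 kg/s


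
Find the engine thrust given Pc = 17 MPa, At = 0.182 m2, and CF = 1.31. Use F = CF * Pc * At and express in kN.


F = 1.31 * 17e6 * 0.182 = 4.0531e+06 N = 4053.1 kN

4053.1 kN


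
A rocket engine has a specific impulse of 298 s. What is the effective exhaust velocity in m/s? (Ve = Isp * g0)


Ve = Isp * g0 = 298 * 9.81 = 2923.4 m/s

2923.4 m/s


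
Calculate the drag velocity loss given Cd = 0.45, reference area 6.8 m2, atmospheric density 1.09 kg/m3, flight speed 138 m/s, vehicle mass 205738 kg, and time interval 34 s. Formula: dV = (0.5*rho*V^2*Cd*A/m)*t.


D = 0.5 * 1.09 * 138^2 * 0.45 * 6.8 = 31759.68 N
a = 31759.68 / 205738 = 0.1544 m/s2
dV = 0.1544 * 34 = 5.2 m/s

5.2 m/s


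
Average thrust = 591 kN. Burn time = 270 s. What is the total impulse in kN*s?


It = 591 * 270 = 159570 kN*s

159570 kN*s


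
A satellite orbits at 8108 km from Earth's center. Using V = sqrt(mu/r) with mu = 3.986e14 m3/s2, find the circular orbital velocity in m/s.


V = sqrt(3.986e14 / 8108000) = 7012 m/s

7012 m/s


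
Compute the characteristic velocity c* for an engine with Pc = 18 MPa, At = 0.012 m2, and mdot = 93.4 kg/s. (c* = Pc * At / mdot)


c* = 18e6 * 0.012 / 93.4 = 2313 m/s

2313 m/s


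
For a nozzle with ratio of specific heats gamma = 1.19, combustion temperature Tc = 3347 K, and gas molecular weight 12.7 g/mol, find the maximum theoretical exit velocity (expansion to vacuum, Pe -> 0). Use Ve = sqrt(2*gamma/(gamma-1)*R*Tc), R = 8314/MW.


R = 8314 / 12.7 = 654.65 J/(kg.K)
Ve = sqrt(2 * 1.19 / (1.19 - 1) * 654.65 * 3347) = 5239 m/s

5239 m/s


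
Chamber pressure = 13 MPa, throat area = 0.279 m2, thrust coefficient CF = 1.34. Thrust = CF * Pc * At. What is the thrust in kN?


F = 1.34 * 13e6 * 0.279 = 4.8602e+06 N = 4860.2 kN

4860.2 kN


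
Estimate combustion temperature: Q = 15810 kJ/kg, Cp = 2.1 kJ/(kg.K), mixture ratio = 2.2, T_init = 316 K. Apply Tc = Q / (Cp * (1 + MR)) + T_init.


Tc = 15810 / (2.1 * (1 + 2.2)) + 316 = 2669 K

2669 K


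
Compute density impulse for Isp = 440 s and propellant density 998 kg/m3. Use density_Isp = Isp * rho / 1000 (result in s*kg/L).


rho*Isp = 440 * 998 / 1000 = 439 s*kg/L

439 s*kg/L


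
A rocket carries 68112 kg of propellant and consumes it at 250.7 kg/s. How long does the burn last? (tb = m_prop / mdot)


tb = 68112 / 250.7 = 271.7 s

271.7 s


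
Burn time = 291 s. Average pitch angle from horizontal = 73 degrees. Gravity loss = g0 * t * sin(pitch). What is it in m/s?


GL = 9.81 * 291 * sin(73 deg) = 2730 m/s

2730 m/s


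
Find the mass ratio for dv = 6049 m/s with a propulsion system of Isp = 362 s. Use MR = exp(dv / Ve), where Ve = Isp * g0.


Ve = 362 * 9.81 = 3551.22 m/s
MR = exp(6049 / 3551.22) = 5.492

5.492


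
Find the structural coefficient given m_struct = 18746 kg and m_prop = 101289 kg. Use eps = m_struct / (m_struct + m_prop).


eps = 18746 / (18746 + 101289) = 0.1562

0.1562


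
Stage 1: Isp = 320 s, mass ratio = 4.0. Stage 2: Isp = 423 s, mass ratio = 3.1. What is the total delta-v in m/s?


dV1 = 320 * 9.81 * ln(4.0) = 4351.9 m/s
dV2 = 423 * 9.81 * ln(3.1) = 4694.9 m/s
Total dV = 4351.9 + 4694.9 = 9046.8 m/s ~ 9047 m/s

9047 m/s


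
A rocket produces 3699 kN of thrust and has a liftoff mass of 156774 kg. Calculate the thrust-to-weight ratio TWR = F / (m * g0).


TWR = 3699000 / (156774 * 9.81) = 2.41

2.41


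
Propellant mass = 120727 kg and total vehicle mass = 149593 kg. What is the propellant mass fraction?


PMF = 120727 / 149593 = 0.807

0.807


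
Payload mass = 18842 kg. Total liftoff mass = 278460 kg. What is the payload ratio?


PR = 18842 / 278460 = 0.0677

0.0677


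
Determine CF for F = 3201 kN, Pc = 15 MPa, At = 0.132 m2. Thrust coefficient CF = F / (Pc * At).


CF = 3201000 / (15e6 * 0.132) = 1.62

1.62


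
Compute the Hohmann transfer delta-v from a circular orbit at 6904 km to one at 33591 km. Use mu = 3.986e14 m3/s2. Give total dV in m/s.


V1 = sqrt(mu/r1) = 7598.33 m/s
dV1 = V1*(sqrt(2*r2/(r1+r2)) - 1) = 2188.54 m/s
V2 = sqrt(mu/r2) = 3444.75 m/s
dV2 = V2*(1 - sqrt(2*r1/(r1+r2))) = 1433.24 m/s
Total dV = 3622 m/s

3622 m/s


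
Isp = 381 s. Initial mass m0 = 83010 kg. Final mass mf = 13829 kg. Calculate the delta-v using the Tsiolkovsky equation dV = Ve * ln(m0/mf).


Ve = 381 * 9.81 = 3737.61 m/s
dV = 3737.61 * ln(83010/13829) = 6699 m/s

6699 m/s


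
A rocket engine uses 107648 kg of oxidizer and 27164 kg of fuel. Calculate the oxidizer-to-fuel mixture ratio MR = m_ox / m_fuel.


MR = 107648 / 27164 = 3.96

3.96


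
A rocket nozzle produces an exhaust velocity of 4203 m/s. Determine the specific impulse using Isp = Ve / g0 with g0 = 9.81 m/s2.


Isp = Ve / g0 = 4203 / 9.81 = 428.4 s

428.4 s


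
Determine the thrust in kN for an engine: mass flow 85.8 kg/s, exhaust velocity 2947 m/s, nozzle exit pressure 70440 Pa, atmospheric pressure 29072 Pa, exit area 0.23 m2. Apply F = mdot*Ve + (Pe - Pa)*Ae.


F = 85.8 * 2947 + (70440 - 29072) * 0.23 = 262367.0 N = 262.4 kN

262.4 kN


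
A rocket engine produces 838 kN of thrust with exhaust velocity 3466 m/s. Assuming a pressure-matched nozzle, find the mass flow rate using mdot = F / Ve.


mdot = F / Ve = 838000 / 3466 = 241.8 kg/s

241.8 kg/s


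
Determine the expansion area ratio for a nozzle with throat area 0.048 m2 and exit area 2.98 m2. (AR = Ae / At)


AR = 2.98 / 0.048 = 62.1

62.1


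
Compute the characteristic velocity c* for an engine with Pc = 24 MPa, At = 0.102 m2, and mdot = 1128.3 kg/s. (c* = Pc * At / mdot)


c* = 24e6 * 0.102 / 1128.3 = 2170 m/s

2170 m/s


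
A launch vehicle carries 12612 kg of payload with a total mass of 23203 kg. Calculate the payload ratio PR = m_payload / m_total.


PR = 12612 / 23203 = 0.5436

0.5436


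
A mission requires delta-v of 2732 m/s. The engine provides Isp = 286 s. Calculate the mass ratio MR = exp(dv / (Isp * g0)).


Ve = 286 * 9.81 = 2805.66 m/s
MR = exp(2732 / 2805.66) = 2.648

2.648


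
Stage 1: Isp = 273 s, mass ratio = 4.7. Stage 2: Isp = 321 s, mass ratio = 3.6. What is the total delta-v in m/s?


dV1 = 273 * 9.81 * ln(4.7) = 4144.6 m/s
dV2 = 321 * 9.81 * ln(3.6) = 4033.7 m/s
Total dV = 4144.6 + 4033.7 = 8178.3 m/s ~ 8178 m/s

8178 m/s


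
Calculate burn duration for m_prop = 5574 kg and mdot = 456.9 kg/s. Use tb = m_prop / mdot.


tb = 5574 / 456.9 = 12.2 s

12.2 s


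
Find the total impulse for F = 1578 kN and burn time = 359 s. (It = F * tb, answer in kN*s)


It = 1578 * 359 = 566502 kN*s

566502 kN*s


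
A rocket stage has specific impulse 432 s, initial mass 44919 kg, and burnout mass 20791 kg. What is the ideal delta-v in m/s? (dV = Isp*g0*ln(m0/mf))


Ve = 432 * 9.81 = 4237.92 m/s
dV = 4237.92 * ln(44919/20791) = 3265 m/s

3265 m/s


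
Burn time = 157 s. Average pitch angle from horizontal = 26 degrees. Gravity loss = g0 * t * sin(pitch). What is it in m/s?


GL = 9.81 * 157 * sin(26 deg) = 675 m/s

675 m/s


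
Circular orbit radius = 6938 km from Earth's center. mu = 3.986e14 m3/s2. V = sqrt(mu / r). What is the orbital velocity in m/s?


V = sqrt(3.986e14 / 6938000) = 7580 m/s

7580 m/s


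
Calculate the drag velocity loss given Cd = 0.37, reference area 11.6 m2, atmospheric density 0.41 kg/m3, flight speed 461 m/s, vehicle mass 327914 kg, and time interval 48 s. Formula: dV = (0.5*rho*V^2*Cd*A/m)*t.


D = 0.5 * 0.41 * 461^2 * 0.37 * 11.6 = 186988.73 N
a = 186988.73 / 327914 = 0.5702 m/s2
dV = 0.5702 * 48 = 27.4 m/s

27.4 m/s


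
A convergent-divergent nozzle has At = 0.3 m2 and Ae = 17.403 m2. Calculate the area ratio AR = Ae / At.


AR = 17.403 / 0.3 = 58.0

58.0


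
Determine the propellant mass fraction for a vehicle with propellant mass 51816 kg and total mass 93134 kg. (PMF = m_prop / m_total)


PMF = 51816 / 93134 = 0.556

0.556


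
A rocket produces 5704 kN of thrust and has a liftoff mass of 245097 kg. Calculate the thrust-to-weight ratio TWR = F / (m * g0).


TWR = 5704000 / (245097 * 9.81) = 2.37

2.37


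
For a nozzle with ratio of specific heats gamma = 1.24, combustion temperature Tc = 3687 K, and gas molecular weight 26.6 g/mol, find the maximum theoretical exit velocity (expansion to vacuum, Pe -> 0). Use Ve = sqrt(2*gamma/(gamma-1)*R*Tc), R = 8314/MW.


R = 8314 / 26.6 = 312.56 J/(kg.K)
Ve = sqrt(2 * 1.24 / (1.24 - 1) * 312.56 * 3687) = 3451 m/s

3451 m/s


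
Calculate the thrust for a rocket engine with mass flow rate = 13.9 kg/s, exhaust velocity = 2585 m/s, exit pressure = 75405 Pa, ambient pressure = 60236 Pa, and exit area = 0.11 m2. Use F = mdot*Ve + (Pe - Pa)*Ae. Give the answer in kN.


F = 13.9 * 2585 + (75405 - 60236) * 0.11 = 37600.0 N = 37.6 kN

37.6 kN


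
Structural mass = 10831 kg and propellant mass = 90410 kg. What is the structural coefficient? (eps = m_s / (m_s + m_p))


eps = 10831 / (10831 + 90410) = 0.107

0.107


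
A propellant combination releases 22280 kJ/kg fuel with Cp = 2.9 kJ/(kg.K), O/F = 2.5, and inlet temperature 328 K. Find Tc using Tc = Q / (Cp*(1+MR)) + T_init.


Tc = 22280 / (2.9 * (1 + 2.5)) + 328 = 2523 K

2523 K


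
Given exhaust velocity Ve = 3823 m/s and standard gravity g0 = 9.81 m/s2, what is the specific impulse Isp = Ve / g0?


Isp = Ve / g0 = 3823 / 9.81 = 389.7 s

389.7 s


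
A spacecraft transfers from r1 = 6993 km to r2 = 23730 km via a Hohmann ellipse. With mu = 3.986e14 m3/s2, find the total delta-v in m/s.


V1 = sqrt(mu/r1) = 7549.82 m/s
dV1 = V1*(sqrt(2*r2/(r1+r2)) - 1) = 1833.76 m/s
V2 = sqrt(mu/r2) = 4098.45 m/s
dV2 = V2*(1 - sqrt(2*r1/(r1+r2))) = 1333.2 m/s
Total dV = 3167 m/s

3167 m/s


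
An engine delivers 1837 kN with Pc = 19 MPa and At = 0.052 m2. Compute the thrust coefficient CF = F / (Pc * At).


CF = 1837000 / (19e6 * 0.052) = 1.86

1.86


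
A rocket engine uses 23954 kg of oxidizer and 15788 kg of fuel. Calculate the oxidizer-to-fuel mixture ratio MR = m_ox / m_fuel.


MR = 23954 / 15788 = 1.52

1.52


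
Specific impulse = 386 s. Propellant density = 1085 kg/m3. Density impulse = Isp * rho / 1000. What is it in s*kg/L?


rho*Isp = 386 * 1085 / 1000 = 419 s*kg/L

419 s*kg/L


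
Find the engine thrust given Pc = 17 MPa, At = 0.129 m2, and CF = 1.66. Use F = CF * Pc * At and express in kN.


F = 1.66 * 17e6 * 0.129 = 3.6404e+06 N = 3640.4 kN

3640.4 kN


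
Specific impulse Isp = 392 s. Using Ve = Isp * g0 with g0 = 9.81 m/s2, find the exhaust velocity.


Ve = Isp * g0 = 392 * 9.81 = 3845.5 m/s

3845.5 m/s


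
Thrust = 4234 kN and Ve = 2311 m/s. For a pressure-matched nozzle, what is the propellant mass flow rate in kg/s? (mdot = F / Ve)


mdot = F / Ve = 4234000 / 2311 = 1832.1 kg/s

1832.1 kg/s


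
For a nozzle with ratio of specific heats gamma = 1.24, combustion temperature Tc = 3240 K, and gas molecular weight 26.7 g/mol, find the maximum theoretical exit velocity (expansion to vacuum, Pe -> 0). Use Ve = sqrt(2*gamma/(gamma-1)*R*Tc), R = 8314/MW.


R = 8314 / 26.7 = 311.39 J/(kg.K)
Ve = sqrt(2 * 1.24 / (1.24 - 1) * 311.39 * 3240) = 3229 m/s

3229 m/s


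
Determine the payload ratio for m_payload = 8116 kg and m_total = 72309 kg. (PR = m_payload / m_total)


PR = 8116 / 72309 = 0.1122

0.1122


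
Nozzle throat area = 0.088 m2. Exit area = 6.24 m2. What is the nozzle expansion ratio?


AR = 6.24 / 0.088 = 70.9

70.9


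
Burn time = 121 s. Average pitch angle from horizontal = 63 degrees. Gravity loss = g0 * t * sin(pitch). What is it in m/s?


GL = 9.81 * 121 * sin(63 deg) = 1058 m/s

1058 m/s


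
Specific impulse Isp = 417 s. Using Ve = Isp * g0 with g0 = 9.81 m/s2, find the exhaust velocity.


Ve = Isp * g0 = 417 * 9.81 = 4090.8 m/s

4090.8 m/s


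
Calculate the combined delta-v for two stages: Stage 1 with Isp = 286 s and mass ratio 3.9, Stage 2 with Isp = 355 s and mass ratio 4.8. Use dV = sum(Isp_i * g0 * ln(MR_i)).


dV1 = 286 * 9.81 * ln(3.9) = 3818.4 m/s
dV2 = 355 * 9.81 * ln(4.8) = 5462.8 m/s
Total dV = 3818.4 + 5462.8 = 9281.2 m/s ~ 9281 m/s

9281 m/s


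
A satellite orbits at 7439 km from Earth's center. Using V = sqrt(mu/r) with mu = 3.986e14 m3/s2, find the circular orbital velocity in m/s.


V = sqrt(3.986e14 / 7439000) = 7320 m/s

7320 m/s


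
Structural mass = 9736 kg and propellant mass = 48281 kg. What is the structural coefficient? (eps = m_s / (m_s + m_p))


eps = 9736 / (9736 + 48281) = 0.1678

0.1678


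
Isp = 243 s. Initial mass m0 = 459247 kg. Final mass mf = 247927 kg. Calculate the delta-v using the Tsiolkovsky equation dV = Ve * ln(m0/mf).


Ve = 243 * 9.81 = 2383.83 m/s
dV = 2383.83 * ln(459247/247927) = 1470 m/s

1470 m/s


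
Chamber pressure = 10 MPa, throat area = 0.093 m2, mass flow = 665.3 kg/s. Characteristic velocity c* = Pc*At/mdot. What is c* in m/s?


c* = 10e6 * 0.093 / 665.3 = 1398 m/s

1398 m/s


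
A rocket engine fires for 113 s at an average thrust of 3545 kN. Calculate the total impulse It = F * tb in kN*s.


It = 3545 * 113 = 400585 kN*s

400585 kN*s


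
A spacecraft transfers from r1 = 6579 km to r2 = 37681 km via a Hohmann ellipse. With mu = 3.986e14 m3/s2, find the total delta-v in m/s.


V1 = sqrt(mu/r1) = 7783.75 m/s
dV1 = V1*(sqrt(2*r2/(r1+r2)) - 1) = 2373.11 m/s
V2 = sqrt(mu/r2) = 3252.43 m/s
dV2 = V2*(1 - sqrt(2*r1/(r1+r2))) = 1479.07 m/s
Total dV = 3852 m/s

3852 m/s


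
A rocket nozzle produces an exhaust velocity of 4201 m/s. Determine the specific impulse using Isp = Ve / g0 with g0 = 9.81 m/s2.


Isp = Ve / g0 = 4201 / 9.81 = 428.2 s

428.2 s


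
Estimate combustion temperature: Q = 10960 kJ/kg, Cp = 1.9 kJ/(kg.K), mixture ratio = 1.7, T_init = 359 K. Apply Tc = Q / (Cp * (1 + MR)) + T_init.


Tc = 10960 / (1.9 * (1 + 1.7)) + 359 = 2495 K

2495 K


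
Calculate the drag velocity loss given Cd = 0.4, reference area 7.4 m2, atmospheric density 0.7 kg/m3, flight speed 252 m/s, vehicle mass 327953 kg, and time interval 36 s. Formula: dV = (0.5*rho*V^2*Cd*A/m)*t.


D = 0.5 * 0.7 * 252^2 * 0.4 * 7.4 = 65790.14 N
a = 65790.14 / 327953 = 0.2006 m/s2
dV = 0.2006 * 36 = 7.2 m/s

7.2 m/s


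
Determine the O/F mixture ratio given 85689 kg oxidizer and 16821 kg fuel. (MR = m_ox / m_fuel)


MR = 85689 / 16821 = 5.09

5.09


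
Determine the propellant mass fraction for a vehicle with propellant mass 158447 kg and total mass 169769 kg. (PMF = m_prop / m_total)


PMF = 158447 / 169769 = 0.933

0.933


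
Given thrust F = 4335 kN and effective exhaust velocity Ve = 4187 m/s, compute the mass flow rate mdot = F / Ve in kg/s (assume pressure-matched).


mdot = F / Ve = 4335000 / 4187 = 1035.3 kg/s

1035.3 kg/s


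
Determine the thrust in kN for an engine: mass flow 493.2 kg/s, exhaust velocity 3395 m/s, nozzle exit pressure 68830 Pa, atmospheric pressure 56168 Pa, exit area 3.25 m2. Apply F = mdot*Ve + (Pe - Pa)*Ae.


F = 493.2 * 3395 + (68830 - 56168) * 3.25 = 1.7156e+06 N = 1715.6 kN

1715.6 kN


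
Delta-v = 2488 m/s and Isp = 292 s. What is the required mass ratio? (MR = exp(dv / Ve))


Ve = 292 * 9.81 = 2864.52 m/s
MR = exp(2488 / 2864.52) = 2.383

2.383


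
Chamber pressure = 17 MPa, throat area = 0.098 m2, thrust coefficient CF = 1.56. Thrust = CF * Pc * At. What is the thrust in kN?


F = 1.56 * 17e6 * 0.098 = 2.5990e+06 N = 2599.0 kN

2599.0 kN


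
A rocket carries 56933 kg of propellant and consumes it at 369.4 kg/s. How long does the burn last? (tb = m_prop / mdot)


tb = 56933 / 369.4 = 154.1 s

154.1 s


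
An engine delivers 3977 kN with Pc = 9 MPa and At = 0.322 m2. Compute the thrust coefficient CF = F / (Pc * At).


CF = 3977000 / (9e6 * 0.322) = 1.37

1.37


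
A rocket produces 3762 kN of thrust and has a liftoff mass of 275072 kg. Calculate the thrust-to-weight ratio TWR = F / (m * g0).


TWR = 3762000 / (275072 * 9.81) = 1.39

1.39


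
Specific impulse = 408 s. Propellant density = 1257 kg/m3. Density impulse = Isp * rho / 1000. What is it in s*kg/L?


rho*Isp = 408 * 1257 / 1000 = 513 s*kg/L

513 s*kg/L


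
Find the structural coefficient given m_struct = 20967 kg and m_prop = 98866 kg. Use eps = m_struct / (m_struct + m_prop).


eps = 20967 / (20967 + 98866) = 0.175

0.175


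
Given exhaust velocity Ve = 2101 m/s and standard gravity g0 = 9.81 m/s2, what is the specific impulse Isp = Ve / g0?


Isp = Ve / g0 = 2101 / 9.81 = 214.2 s

214.2 s


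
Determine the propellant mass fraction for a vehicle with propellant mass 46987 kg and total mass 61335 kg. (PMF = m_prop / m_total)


PMF = 46987 / 61335 = 0.766

0.766


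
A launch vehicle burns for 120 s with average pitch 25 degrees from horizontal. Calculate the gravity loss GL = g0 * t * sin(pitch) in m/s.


GL = 9.81 * 120 * sin(25 deg) = 498 m/s

498 m/s


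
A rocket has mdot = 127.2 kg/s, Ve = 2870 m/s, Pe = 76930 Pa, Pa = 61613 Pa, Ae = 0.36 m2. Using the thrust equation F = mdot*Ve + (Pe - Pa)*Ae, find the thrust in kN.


F = 127.2 * 2870 + (76930 - 61613) * 0.36 = 370578.0 N = 370.6 kN

370.6 kN


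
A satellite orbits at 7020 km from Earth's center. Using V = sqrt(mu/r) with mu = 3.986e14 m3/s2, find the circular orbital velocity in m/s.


V = sqrt(3.986e14 / 7020000) = 7535 m/s

7535 m/s


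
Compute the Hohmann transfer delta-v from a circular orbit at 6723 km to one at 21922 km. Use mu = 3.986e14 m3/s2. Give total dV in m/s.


V1 = sqrt(mu/r1) = 7699.94 m/s
dV1 = V1*(sqrt(2*r2/(r1+r2)) - 1) = 1826.22 m/s
V2 = sqrt(mu/r2) = 4264.11 m/s
dV2 = V2*(1 - sqrt(2*r1/(r1+r2))) = 1342.65 m/s
Total dV = 3169 m/s

3169 m/s


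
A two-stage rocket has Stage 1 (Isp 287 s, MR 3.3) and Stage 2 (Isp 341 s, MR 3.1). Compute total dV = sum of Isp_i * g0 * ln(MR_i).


dV1 = 287 * 9.81 * ln(3.3) = 3361.5 m/s
dV2 = 341 * 9.81 * ln(3.1) = 3784.8 m/s
Total dV = 3361.5 + 3784.8 = 7146.3 m/s ~ 7146 m/s

7146 m/s


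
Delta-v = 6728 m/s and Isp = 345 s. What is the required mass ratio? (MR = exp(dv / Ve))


Ve = 345 * 9.81 = 3384.45 m/s
MR = exp(6728 / 3384.45) = 7.3

7.3


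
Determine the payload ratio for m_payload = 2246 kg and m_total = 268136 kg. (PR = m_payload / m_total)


PR = 2246 / 268136 = 0.0084

0.0084


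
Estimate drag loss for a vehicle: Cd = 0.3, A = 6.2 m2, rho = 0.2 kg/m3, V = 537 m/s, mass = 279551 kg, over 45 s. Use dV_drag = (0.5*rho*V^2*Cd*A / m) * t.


D = 0.5 * 0.2 * 537^2 * 0.3 * 6.2 = 53636.63 N
a = 53636.63 / 279551 = 0.1919 m/s2
dV = 0.1919 * 45 = 8.6 m/s

8.6 m/s


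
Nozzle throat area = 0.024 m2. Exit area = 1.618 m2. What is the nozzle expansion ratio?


AR = 1.618 / 0.024 = 67.4

67.4


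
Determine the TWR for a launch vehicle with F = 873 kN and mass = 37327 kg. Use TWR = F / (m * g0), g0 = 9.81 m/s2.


TWR = 873000 / (37327 * 9.81) = 2.38

2.38


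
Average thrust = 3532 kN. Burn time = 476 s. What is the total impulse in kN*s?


It = 3532 * 476 = 1681232 kN*s

1681232 kN*s


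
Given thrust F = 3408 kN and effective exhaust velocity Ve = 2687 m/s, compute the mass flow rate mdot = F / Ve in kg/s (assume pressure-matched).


mdot = F / Ve = 3408000 / 2687 = 1268.3 kg/s

1268.3 kg/s


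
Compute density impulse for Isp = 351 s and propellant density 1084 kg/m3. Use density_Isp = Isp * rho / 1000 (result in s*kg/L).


rho*Isp = 351 * 1084 / 1000 = 380 s*kg/L

380 s*kg/L


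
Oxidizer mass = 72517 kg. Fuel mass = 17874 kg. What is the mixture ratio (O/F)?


MR = 72517 / 17874 = 4.06

4.06


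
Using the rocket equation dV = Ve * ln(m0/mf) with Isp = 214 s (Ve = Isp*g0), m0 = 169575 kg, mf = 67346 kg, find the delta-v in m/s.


Ve = 214 * 9.81 = 2099.34 m/s
dV = 2099.34 * ln(169575/67346) = 1939 m/s

1939 m/s


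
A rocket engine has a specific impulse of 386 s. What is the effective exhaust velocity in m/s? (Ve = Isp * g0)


Ve = Isp * g0 = 386 * 9.81 = 3786.7 m/s

3786.7 m/s


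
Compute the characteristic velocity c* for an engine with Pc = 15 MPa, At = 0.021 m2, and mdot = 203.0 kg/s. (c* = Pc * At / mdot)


c* = 15e6 * 0.021 / 203.0 = 1552 m/s

1552 m/s


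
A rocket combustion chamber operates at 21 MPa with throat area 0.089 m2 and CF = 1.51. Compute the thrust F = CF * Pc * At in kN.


F = 1.51 * 21e6 * 0.089 = 2.8222e+06 N = 2822.2 kN

2822.2 kN


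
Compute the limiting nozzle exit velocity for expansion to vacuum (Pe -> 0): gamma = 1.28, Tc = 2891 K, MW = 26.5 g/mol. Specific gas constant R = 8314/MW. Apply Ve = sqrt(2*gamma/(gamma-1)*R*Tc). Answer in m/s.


R = 8314 / 26.5 = 313.74 J/(kg.K)
Ve = sqrt(2 * 1.28 / (1.28 - 1) * 313.74 * 2891) = 2880 m/s

2880 m/s


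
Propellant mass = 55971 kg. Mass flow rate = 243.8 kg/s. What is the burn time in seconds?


tb = 55971 / 243.8 = 229.6 s

229.6 s


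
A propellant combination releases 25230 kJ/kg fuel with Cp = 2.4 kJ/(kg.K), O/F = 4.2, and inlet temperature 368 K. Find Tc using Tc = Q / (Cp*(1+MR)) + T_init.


Tc = 25230 / (2.4 * (1 + 4.2)) + 368 = 2390 K

2390 K


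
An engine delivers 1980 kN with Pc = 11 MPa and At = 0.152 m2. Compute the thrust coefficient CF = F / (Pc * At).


CF = 1980000 / (11e6 * 0.152) = 1.18

1.18


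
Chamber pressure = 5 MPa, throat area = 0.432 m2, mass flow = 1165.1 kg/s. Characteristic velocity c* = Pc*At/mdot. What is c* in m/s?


c* = 5e6 * 0.432 / 1165.1 = 1854 m/s

1854 m/s


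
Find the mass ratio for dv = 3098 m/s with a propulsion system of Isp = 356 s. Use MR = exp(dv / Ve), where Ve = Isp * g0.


Ve = 356 * 9.81 = 3492.36 m/s
MR = exp(3098 / 3492.36) = 2.428

2.428


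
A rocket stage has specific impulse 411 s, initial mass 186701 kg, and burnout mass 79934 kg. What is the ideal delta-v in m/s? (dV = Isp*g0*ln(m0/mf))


Ve = 411 * 9.81 = 4031.91 m/s
dV = 4031.91 * ln(186701/79934) = 3420 m/s

3420 m/s


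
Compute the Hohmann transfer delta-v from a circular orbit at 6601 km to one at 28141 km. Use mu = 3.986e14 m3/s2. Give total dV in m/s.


V1 = sqrt(mu/r1) = 7770.77 m/s
dV1 = V1*(sqrt(2*r2/(r1+r2)) - 1) = 2119.8 m/s
V2 = sqrt(mu/r2) = 3763.56 m/s
dV2 = V2*(1 - sqrt(2*r1/(r1+r2))) = 1443.54 m/s
Total dV = 3563 m/s

3563 m/s


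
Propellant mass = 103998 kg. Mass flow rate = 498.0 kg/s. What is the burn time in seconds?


tb = 103998 / 498.0 = 208.8 s

208.8 s


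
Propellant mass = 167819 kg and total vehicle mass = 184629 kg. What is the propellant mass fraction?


PMF = 167819 / 184629 = 0.909

0.909


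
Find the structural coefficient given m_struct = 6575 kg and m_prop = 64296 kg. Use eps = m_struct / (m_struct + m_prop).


eps = 6575 / (6575 + 64296) = 0.0928

0.0928


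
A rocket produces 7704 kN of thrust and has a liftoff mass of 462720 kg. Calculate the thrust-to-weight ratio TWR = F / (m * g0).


TWR = 7704000 / (462720 * 9.81) = 1.7

1.7


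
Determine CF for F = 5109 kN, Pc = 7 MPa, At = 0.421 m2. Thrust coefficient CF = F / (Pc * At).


CF = 5109000 / (7e6 * 0.421) = 1.73

1.73


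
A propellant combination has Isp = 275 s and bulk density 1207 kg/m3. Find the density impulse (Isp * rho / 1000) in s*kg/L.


rho*Isp = 275 * 1207 / 1000 = 332 s*kg/L

332 s*kg/L


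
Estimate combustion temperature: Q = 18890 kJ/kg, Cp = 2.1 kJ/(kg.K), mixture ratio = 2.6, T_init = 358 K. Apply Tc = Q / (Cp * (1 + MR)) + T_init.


Tc = 18890 / (2.1 * (1 + 2.6)) + 358 = 2857 K

2857 K


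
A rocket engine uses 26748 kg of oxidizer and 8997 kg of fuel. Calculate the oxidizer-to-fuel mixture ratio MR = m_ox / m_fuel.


MR = 26748 / 8997 = 2.97

2.97


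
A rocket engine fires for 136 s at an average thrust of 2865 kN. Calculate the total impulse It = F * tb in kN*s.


It = 2865 * 136 = 389640 kN*s

389640 kN*s


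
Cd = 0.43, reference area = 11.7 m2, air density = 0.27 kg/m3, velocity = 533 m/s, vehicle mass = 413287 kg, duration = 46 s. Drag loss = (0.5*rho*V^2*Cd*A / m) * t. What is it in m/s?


D = 0.5 * 0.27 * 533^2 * 0.43 * 11.7 = 192948.99 N
a = 192948.99 / 413287 = 0.4669 m/s2
dV = 0.4669 * 46 = 21.5 m/s

21.5 m/s


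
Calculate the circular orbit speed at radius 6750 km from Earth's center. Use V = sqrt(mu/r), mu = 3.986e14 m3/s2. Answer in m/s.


V = sqrt(3.986e14 / 6750000) = 7685 m/s

7685 m/s


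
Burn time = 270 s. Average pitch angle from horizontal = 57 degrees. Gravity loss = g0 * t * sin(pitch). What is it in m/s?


GL = 9.81 * 270 * sin(57 deg) = 2221 m/s

2221 m/s


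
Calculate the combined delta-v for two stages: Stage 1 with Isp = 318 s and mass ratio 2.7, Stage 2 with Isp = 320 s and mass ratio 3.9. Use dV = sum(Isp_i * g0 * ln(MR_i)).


dV1 = 318 * 9.81 * ln(2.7) = 3098.5 m/s
dV2 = 320 * 9.81 * ln(3.9) = 4272.4 m/s
Total dV = 3098.5 + 4272.4 = 7370.9 m/s ~ 7371 m/s

7371 m/s


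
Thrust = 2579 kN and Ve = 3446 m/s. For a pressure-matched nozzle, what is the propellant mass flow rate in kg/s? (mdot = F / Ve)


mdot = F / Ve = 2579000 / 3446 = 748.4 kg/s

748.4 kg/s


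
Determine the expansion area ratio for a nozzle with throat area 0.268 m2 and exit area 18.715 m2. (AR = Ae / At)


AR = 18.715 / 0.268 = 69.8

69.8


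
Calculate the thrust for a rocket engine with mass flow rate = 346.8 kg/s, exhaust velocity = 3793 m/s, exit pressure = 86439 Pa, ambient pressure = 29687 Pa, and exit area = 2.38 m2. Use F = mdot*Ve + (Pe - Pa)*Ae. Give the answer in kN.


F = 346.8 * 3793 + (86439 - 29687) * 2.38 = 1.4505e+06 N = 1450.5 kN

1450.5 kN


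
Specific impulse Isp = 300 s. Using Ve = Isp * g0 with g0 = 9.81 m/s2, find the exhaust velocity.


Ve = Isp * g0 = 300 * 9.81 = 2943.0 m/s

2943.0 m/s


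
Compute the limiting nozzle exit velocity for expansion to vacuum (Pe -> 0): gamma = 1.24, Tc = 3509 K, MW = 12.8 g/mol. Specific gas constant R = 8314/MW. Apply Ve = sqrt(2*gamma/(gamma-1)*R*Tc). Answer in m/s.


R = 8314 / 12.8 = 649.53 J/(kg.K)
Ve = sqrt(2 * 1.24 / (1.24 - 1) * 649.53 * 3509) = 4853 m/s

4853 m/s


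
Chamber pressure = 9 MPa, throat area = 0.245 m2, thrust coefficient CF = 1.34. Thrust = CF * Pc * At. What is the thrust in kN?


F = 1.34 * 9e6 * 0.245 = 2.9547e+06 N = 2954.7 kN

2954.7 kN


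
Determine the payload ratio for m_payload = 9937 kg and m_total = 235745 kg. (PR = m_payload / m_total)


PR = 9937 / 235745 = 0.0422

0.0422


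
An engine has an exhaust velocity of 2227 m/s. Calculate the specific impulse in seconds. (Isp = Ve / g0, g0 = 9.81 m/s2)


Isp = Ve / g0 = 2227 / 9.81 = 227.0 s

227.0 s


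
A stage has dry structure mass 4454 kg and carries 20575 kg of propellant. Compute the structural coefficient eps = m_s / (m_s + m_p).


eps = 4454 / (4454 + 20575) = 0.178

0.178


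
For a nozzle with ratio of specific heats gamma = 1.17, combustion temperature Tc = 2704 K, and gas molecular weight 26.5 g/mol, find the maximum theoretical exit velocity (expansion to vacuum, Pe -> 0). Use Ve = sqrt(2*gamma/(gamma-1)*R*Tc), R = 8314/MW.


R = 8314 / 26.5 = 313.74 J/(kg.K)
Ve = sqrt(2 * 1.17 / (1.17 - 1) * 313.74 * 2704) = 3417 m/s

3417 m/s


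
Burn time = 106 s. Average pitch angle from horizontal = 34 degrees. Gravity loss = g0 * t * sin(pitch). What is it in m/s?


GL = 9.81 * 106 * sin(34 deg) = 581 m/s

581 m/s


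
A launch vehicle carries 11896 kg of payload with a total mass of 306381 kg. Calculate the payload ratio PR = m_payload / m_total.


PR = 11896 / 306381 = 0.0388

0.0388


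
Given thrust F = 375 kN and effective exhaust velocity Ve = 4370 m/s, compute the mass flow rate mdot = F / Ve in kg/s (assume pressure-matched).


mdot = F / Ve = 375000 / 4370 = 85.8 kg/s

85.8 kg/s


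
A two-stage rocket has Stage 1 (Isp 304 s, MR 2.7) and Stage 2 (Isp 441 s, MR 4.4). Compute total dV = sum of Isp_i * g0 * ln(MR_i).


dV1 = 304 * 9.81 * ln(2.7) = 2962.1 m/s
dV2 = 441 * 9.81 * ln(4.4) = 6409.7 m/s
Total dV = 2962.1 + 6409.7 = 9371.8 m/s ~ 9372 m/s

9372 m/s


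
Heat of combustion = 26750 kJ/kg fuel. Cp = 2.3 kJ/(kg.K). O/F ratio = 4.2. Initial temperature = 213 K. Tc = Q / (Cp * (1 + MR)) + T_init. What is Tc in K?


Tc = 26750 / (2.3 * (1 + 4.2)) + 213 = 2450 K

2450 K


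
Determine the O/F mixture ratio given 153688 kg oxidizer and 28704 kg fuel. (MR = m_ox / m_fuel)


MR = 153688 / 28704 = 5.35

5.35


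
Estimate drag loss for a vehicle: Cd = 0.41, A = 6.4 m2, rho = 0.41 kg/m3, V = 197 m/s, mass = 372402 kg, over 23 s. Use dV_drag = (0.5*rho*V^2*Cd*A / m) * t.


D = 0.5 * 0.41 * 197^2 * 0.41 * 6.4 = 20876.14 N
a = 20876.14 / 372402 = 0.0561 m/s2
dV = 0.0561 * 23 = 1.3 m/s

1.3 m/s


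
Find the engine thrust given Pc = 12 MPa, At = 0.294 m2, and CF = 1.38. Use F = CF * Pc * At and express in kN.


F = 1.38 * 12e6 * 0.294 = 4.8686e+06 N = 4868.6 kN

4868.6 kN


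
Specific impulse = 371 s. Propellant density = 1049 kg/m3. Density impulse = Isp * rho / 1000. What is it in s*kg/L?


rho*Isp = 371 * 1049 / 1000 = 389 s*kg/L

389 s*kg/L


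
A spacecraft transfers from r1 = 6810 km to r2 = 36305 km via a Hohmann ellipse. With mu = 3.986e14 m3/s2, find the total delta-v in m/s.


V1 = sqrt(mu/r1) = 7650.59 m/s
dV1 = V1*(sqrt(2*r2/(r1+r2)) - 1) = 2277.8 m/s
V2 = sqrt(mu/r2) = 3313.49 m/s
dV2 = V2*(1 - sqrt(2*r1/(r1+r2))) = 1451.14 m/s
Total dV = 3729 m/s

3729 m/s


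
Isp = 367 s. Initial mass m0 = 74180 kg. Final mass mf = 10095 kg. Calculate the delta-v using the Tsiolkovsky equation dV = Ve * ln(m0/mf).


Ve = 367 * 9.81 = 3600.27 m/s
dV = 3600.27 * ln(74180/10095) = 7181 m/s

7181 m/s


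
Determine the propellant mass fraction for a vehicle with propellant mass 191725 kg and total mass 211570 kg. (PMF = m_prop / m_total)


PMF = 191725 / 211570 = 0.906

0.906


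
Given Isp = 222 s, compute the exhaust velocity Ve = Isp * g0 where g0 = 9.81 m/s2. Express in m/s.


Ve = Isp * g0 = 222 * 9.81 = 2177.8 m/s

2177.8 m/s


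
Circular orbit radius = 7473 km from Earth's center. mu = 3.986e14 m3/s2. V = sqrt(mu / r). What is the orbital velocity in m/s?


V = sqrt(3.986e14 / 7473000) = 7303 m/s

7303 m/s


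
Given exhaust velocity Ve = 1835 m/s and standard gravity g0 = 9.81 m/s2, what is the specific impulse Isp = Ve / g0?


Isp = Ve / g0 = 1835 / 9.81 = 187.1 s

187.1 s


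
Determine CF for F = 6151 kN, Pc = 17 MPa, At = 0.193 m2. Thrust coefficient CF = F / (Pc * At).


CF = 6151000 / (17e6 * 0.193) = 1.87

1.87


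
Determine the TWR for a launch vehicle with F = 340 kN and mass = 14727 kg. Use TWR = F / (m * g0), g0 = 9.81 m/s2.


TWR = 340000 / (14727 * 9.81) = 2.35

2.35


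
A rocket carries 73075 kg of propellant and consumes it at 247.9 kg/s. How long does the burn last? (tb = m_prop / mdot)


tb = 73075 / 247.9 = 294.8 s

294.8 s


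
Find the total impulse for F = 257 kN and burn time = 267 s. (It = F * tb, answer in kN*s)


It = 257 * 267 = 68619 kN*s

68619 kN*s
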